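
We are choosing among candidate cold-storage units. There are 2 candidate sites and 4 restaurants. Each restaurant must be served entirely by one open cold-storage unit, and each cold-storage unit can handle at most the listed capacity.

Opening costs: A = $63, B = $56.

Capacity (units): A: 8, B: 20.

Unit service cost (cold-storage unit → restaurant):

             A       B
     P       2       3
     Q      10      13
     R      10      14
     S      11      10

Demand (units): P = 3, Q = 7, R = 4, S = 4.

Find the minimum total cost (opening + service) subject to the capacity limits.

Minimum total cost: 252

Open {B}: P→B 3·3=9, Q→B 13·7=91, R→B 14·4=56, S→B 10·4=40.
Loads: B carries 18/20. Service 196; fixed 56; total 252.
Next best feasible plan costs 294.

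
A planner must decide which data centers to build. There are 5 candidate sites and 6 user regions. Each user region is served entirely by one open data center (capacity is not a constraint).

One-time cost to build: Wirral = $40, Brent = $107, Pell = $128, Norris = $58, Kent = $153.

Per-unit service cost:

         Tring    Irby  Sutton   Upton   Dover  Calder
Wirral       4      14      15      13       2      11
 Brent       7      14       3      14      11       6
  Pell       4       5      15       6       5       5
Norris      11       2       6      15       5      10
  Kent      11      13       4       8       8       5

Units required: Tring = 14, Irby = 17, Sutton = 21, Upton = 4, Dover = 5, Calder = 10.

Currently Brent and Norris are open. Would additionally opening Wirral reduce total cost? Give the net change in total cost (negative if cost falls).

Yes — net change −21 (cost falls by 21).

Current service cost with {Brent, Norris}: 336.
Adding Wirral: each user region re-picks its cheapest; new service cost 275, saving 61.
Extra fixed cost: 40. Net change = 40 − 61 = -21.
(Totals: 501 → 480.)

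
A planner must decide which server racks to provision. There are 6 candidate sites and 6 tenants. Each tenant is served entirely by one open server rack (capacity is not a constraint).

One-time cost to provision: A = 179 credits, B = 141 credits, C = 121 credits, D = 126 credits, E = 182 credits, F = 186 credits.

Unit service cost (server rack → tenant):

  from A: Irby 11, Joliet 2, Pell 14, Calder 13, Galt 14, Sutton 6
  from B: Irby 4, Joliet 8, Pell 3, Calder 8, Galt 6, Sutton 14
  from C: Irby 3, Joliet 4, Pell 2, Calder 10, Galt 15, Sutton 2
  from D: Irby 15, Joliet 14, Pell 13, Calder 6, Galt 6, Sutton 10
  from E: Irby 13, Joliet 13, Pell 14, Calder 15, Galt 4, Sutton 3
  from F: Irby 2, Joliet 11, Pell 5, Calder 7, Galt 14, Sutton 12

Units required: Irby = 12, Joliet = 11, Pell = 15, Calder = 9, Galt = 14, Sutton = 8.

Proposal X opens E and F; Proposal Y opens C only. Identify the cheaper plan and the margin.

Proposal Y is cheaper by 184.

Proposal X: {E, F}: Irby→F 2·12=24, Joliet→F 11·11=121, Pell→F 5·15=75, Calder→F 7·9=63, Galt→E 4·14=56, Sutton→E 3·8=24. Service 363; fixed 368; total 731.
Proposal Y: {C}: Irby→C 3·12=36, Joliet→C 4·11=44, Pell→C 2·15=30, Calder→C 10·9=90, Galt→C 15·14=210, Sutton→C 2·8=16. Service 426; fixed 121; total 547.
Difference: |731 − 547| = 184.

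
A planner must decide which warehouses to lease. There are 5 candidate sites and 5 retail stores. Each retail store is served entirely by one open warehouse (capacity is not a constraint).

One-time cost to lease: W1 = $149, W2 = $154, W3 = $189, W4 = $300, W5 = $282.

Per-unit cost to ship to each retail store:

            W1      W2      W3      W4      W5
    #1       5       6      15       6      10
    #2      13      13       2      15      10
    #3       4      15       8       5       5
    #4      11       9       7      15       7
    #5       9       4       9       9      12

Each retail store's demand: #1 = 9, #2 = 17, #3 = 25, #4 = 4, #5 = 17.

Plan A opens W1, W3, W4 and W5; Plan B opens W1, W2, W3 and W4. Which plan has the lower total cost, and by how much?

Plan A: {W1, W3, W4, W5}: #1→W1 5·9=45, #2→W3 2·17=34, #3→W1 4·25=100, #4→W3 7·4=28, #5→W1 9·17=153. Service 360; fixed 920; total 1280.
Plan B: {W1, W2, W3, W4}: #1→W1 5·9=45, #2→W3 2·17=34, #3→W1 4·25=100, #4→W3 7·4=28, #5→W2 4·17=68. Service 275; fixed 792; total 1067.
Difference: |1280 − 1067| = 213.

Plan B is cheaper by 213.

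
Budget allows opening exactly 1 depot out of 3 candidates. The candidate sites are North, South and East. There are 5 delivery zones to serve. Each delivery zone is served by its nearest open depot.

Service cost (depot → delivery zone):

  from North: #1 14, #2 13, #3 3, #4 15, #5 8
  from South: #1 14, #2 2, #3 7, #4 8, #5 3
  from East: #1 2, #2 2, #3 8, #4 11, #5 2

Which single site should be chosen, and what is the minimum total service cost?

With exactly 1 open, each delivery zone uses its cheapest among the chosen.
{East}: #1→East 2, #2→East 2, #3→East 8, #4→East 11, #5→East 2. Service cost 25.
{South}: service cost 34
{North}: service cost 53
Among all 3 size-1 choices, {East} is lowest.

Choose East only; total service cost 25.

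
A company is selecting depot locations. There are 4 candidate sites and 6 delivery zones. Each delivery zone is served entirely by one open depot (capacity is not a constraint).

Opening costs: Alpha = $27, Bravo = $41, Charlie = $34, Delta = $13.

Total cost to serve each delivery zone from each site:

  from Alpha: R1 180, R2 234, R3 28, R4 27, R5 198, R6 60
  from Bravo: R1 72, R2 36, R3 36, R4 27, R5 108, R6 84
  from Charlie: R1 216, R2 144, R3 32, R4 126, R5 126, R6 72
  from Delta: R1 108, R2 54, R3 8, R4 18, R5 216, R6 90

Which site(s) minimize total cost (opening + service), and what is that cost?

For any fixed open set, each delivery zone goes to its cheapest open site; total = fixed + service.
{Bravo, Delta}: R1→Bravo 72, R2→Bravo 36, R3→Delta 8, R4→Delta 18, R5→Bravo 108, R6→Bravo 84. Service 326; fixed 54; total 380.
{Alpha, Bravo, Delta}: service 302 + fixed 81 = 383
{Alpha, Bravo}: service 331 + fixed 68 = 399
{Alpha, Bravo, Charlie, Delta}: service 302 + fixed 115 = 417
(All 15 nonempty subsets were checked; Bravo and Delta is lowest.)

Open Bravo and Delta; minimum total cost 380.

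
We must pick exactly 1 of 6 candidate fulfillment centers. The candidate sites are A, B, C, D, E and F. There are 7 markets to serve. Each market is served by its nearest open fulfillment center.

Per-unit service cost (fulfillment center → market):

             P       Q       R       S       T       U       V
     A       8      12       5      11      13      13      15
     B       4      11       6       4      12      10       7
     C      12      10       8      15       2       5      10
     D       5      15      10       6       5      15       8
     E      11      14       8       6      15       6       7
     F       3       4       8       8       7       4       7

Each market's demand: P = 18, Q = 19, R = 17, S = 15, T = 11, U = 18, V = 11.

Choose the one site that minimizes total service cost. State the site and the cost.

Choose F only; total service cost 612.

With exactly 1 open, each market uses its cheapest among the chosen.
{F}: P→F 3·18=54, Q→F 4·19=76, R→F 8·17=136, S→F 8·15=120, T→F 7·11=77, U→F 4·18=72, V→F 7·11=77. Service cost 612.
{B}: service cost 832
{C}: service cost 989
Among all 6 size-1 choices, {F} is lowest.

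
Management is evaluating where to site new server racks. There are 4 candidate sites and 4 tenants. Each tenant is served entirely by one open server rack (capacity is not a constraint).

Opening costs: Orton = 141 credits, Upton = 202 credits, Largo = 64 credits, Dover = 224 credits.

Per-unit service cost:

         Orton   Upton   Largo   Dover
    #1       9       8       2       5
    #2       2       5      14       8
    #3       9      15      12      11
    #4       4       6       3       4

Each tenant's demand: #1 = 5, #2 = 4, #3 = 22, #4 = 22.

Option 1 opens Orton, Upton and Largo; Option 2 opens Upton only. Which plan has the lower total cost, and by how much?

Option 1 is cheaper by 35.

Option 1: {Orton, Upton, Largo}: #1→Largo 2·5=10, #2→Orton 2·4=8, #3→Orton 9·22=198, #4→Largo 3·22=66. Service 282; fixed 407; total 689.
Option 2: {Upton}: #1→Upton 8·5=40, #2→Upton 5·4=20, #3→Upton 15·22=330, #4→Upton 6·22=132. Service 522; fixed 202; total 724.
Difference: |689 − 724| = 35.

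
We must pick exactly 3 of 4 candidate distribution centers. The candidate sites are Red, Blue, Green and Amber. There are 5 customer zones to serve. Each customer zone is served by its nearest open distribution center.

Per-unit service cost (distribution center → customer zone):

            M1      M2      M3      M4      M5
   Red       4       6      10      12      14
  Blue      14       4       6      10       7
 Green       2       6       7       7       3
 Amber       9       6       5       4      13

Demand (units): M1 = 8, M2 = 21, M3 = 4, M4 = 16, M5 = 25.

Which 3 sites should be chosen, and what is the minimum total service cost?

With exactly 3 open, each customer zone uses its cheapest among the chosen.
{Blue, Green, Amber}: M1→Green 2·8=16, M2→Blue 4·21=84, M3→Amber 5·4=20, M4→Amber 4·16=64, M5→Green 3·25=75. Service cost 259.
{Red, Green, Amber}: service cost 301
{Red, Blue, Green}: service cost 311
Among all 4 size-3 choices, {Blue, Green, Amber} is lowest.

Choose Blue, Green and Amber; total service cost 259.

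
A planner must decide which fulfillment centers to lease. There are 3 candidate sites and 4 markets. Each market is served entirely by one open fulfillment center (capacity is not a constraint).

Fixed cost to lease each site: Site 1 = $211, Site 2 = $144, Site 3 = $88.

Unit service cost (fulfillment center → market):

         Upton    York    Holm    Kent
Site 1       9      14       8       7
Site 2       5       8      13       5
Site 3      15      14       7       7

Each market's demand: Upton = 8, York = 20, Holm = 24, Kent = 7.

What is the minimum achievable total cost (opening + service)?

For any fixed open set, each market goes to its cheapest open site; total = fixed + service.
{Site 2, Site 3}: Upton→Site 2 5·8=40, York→Site 2 8·20=160, Holm→Site 3 7·24=168, Kent→Site 2 5·7=35. Service 403; fixed 232; total 635.
{Site 2}: service 547 + fixed 144 = 691
{Site 3}: service 617 + fixed 88 = 705
{Site 1, Site 2, Site 3}: service 403 + fixed 443 = 846
No other subset beats 635.

Minimum total cost: 635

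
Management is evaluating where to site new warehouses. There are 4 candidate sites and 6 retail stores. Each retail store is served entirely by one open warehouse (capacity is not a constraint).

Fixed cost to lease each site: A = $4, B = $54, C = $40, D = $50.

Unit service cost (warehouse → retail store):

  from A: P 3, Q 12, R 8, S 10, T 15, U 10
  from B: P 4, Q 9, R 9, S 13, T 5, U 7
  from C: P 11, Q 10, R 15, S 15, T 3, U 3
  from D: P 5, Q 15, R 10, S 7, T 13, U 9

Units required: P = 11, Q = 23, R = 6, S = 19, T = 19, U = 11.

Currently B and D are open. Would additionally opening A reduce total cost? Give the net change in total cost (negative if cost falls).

Yes — net change −13 (cost falls by 13).

Current service cost with {B, D}: 610.
Adding A: each retail store re-picks its cheapest; new service cost 593, saving 17.
Extra fixed cost: 4. Net change = 4 − 17 = -13.
(Totals: 714 → 701.)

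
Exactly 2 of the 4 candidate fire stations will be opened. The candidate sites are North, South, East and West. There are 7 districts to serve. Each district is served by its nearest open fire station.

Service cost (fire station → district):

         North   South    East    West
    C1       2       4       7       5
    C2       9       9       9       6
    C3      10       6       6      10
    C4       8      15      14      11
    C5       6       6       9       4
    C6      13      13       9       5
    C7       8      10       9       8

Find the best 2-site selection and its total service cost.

Choose North and West; total service cost 43.

With exactly 2 open, each district uses its cheapest among the chosen.
{North, West}: C1→North 2, C2→West 6, C3→North 10, C4→North 8, C5→West 4, C6→West 5, C7→North 8. Service cost 43.
{South, West}: service cost 44
{East, West}: service cost 45
Among all 6 size-2 choices, {North, West} is lowest.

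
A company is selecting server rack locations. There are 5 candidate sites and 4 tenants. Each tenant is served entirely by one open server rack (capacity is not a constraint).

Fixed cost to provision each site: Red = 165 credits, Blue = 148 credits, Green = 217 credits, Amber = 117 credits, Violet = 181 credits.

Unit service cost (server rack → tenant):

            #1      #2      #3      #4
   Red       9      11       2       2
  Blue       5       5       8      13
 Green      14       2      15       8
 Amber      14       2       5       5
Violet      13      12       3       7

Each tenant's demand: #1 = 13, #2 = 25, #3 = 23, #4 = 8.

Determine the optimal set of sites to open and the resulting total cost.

For any fixed open set, each tenant goes to its cheapest open site; total = fixed + service.
{Amber}: #1→Amber 14·13=182, #2→Amber 2·25=50, #3→Amber 5·23=115, #4→Amber 5·8=40. Service 387; fixed 117; total 504.
{Red, Amber}: service 229 + fixed 282 = 511
{Blue, Amber}: #1→Blue 5·13=65, #2→Amber 2·25=50, #3→Amber 5·23=115, #4→Amber 5·8=40. Service 270; fixed 265; total 535.
{Red, Blue, Green, Amber, Violet}: #1→Blue 5·13=65, #2→Green 2·25=50, #3→Red 2·23=46, #4→Red 2·8=16. Service 177; fixed 828; total 1005.
No other subset beats 504.

Open Amber only; minimum total cost 504.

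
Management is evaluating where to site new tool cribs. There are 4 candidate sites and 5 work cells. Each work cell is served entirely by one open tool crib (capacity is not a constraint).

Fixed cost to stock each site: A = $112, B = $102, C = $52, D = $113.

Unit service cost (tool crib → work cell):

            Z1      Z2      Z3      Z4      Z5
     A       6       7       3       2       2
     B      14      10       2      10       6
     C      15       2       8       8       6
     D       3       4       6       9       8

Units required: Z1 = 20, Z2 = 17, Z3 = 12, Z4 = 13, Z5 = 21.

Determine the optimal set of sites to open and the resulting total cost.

For any fixed open set, each work cell goes to its cheapest open site; total = fixed + service.
{A, C}: Z1→A 6·20=120, Z2→C 2·17=34, Z3→A 3·12=36, Z4→A 2·13=26, Z5→A 2·21=42. Service 258; fixed 164; total 422.
{A}: Z1→A 6·20=120, Z2→A 7·17=119, Z3→A 3·12=36, Z4→A 2·13=26, Z5→A 2·21=42. Service 343; fixed 112; total 455.
{A, D}: service 232 + fixed 225 = 457
{A, B, C, D}: service 186 + fixed 379 = 565
No other subset beats 422.

Open A and C; minimum total cost 422.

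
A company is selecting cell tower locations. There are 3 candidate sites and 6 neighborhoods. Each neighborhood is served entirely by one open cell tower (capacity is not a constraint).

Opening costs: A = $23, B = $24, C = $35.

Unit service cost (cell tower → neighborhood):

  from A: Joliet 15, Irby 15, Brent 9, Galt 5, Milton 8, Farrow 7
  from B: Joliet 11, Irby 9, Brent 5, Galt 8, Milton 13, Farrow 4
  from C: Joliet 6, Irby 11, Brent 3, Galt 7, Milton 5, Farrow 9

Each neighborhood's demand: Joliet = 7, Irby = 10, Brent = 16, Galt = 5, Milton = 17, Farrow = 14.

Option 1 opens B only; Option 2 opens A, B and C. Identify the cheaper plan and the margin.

Option 2 is cheaper by 160.

Option 1: {B}: Joliet→B 11·7=77, Irby→B 9·10=90, Brent→B 5·16=80, Galt→B 8·5=40, Milton→B 13·17=221, Farrow→B 4·14=56. Service 564; fixed 24; total 588.
Option 2: {A, B, C}: Joliet→C 6·7=42, Irby→B 9·10=90, Brent→C 3·16=48, Galt→A 5·5=25, Milton→C 5·17=85, Farrow→B 4·14=56. Service 346; fixed 82; total 428.
Difference: |588 − 428| = 160.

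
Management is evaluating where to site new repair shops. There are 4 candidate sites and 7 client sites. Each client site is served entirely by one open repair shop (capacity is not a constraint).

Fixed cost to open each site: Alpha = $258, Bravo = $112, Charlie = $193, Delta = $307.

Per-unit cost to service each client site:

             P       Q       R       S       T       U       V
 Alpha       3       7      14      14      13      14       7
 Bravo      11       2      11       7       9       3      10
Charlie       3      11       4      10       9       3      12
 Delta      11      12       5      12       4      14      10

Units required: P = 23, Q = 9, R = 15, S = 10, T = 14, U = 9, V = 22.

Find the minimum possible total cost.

Minimum total cost: 895

For any fixed open set, each client site goes to its cheapest open site; total = fixed + service.
{Bravo, Charlie}: P→Charlie 3·23=69, Q→Bravo 2·9=18, R→Charlie 4·15=60, S→Bravo 7·10=70, T→Bravo 9·14=126, U→Bravo 3·9=27, V→Bravo 10·22=220. Service 590; fixed 305; total 895.
{Charlie}: P→Charlie 3·23=69, Q→Charlie 11·9=99, R→Charlie 4·15=60, S→Charlie 10·10=100, T→Charlie 9·14=126, U→Charlie 3·9=27, V→Charlie 12·22=264. Service 745; fixed 193; total 938.
{Bravo}: P→Bravo 11·23=253, Q→Bravo 2·9=18, R→Bravo 11·15=165, S→Bravo 7·10=70, T→Bravo 9·14=126, U→Bravo 3·9=27, V→Bravo 10·22=220. Service 879; fixed 112; total 991.
{Alpha, Bravo, Charlie, Delta}: service 454 + fixed 870 = 1324
No other subset beats 895.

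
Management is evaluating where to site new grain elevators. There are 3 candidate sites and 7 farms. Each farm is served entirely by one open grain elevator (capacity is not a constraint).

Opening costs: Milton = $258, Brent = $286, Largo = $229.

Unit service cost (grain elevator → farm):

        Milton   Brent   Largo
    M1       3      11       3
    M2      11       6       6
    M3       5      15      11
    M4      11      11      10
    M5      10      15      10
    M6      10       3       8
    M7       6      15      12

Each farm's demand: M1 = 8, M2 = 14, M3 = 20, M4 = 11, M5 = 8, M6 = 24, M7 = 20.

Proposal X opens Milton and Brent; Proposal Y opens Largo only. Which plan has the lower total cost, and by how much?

Proposal X: {Milton, Brent}: M1→Milton 3·8=24, M2→Brent 6·14=84, M3→Milton 5·20=100, M4→Milton 11·11=121, M5→Milton 10·8=80, M6→Brent 3·24=72, M7→Milton 6·20=120. Service 601; fixed 544; total 1145.
Proposal Y: {Largo}: M1→Largo 3·8=24, M2→Largo 6·14=84, M3→Largo 11·20=220, M4→Largo 10·11=110, M5→Largo 10·8=80, M6→Largo 8·24=192, M7→Largo 12·20=240. Service 950; fixed 229; total 1179.
Difference: |1145 − 1179| = 34.

Proposal X is cheaper by 34.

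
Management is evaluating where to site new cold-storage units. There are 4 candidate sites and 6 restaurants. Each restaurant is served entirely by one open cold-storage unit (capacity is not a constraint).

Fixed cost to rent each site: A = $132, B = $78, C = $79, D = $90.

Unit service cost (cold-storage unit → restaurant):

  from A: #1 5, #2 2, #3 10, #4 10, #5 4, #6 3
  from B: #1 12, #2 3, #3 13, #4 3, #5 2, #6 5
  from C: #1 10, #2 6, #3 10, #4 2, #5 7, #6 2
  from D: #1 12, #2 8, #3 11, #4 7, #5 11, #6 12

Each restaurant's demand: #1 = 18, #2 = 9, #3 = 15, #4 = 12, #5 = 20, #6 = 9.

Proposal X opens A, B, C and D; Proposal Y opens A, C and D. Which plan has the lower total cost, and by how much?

Proposal X: {A, B, C, D}: #1→A 5·18=90, #2→A 2·9=18, #3→A 10·15=150, #4→C 2·12=24, #5→B 2·20=40, #6→C 2·9=18. Service 340; fixed 379; total 719.
Proposal Y: {A, C, D}: #1→A 5·18=90, #2→A 2·9=18, #3→A 10·15=150, #4→C 2·12=24, #5→A 4·20=80, #6→C 2·9=18. Service 380; fixed 301; total 681.
Difference: |719 − 681| = 38.

Proposal Y is cheaper by 38.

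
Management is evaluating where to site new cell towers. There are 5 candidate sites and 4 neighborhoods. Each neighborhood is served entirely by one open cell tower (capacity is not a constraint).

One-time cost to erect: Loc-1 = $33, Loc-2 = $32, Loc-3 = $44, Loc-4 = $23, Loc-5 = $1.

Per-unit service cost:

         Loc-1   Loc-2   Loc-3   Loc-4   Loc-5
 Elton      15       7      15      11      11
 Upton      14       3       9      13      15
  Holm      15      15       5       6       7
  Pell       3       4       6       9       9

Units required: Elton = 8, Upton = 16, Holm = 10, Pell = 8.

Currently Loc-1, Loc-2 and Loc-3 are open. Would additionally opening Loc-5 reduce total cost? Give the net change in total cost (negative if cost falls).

Current service cost with {Loc-1, Loc-2, Loc-3}: 178.
Adding Loc-5: each neighborhood re-picks its cheapest; new service cost 178, saving 0.
Extra fixed cost: 1. Net change = 1 − 0 = 1.
(Totals: 287 → 288.)

No — net change +1 (cost rises by 1).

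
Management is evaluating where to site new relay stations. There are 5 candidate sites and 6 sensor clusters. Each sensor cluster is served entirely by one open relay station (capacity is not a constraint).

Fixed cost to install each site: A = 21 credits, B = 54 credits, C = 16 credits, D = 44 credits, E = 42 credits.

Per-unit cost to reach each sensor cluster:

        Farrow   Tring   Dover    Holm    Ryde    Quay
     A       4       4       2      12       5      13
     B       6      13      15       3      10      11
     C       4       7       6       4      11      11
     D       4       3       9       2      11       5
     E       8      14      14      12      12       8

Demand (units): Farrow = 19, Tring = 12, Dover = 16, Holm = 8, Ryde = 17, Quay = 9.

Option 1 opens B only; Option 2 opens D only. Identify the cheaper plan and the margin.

Option 1: {B}: Farrow→B 6·19=114, Tring→B 13·12=156, Dover→B 15·16=240, Holm→B 3·8=24, Ryde→B 10·17=170, Quay→B 11·9=99. Service 803; fixed 54; total 857.
Option 2: {D}: Farrow→D 4·19=76, Tring→D 3·12=36, Dover→D 9·16=144, Holm→D 2·8=16, Ryde→D 11·17=187, Quay→D 5·9=45. Service 504; fixed 44; total 548.
Difference: |857 − 548| = 309.

Option 2 is cheaper by 309.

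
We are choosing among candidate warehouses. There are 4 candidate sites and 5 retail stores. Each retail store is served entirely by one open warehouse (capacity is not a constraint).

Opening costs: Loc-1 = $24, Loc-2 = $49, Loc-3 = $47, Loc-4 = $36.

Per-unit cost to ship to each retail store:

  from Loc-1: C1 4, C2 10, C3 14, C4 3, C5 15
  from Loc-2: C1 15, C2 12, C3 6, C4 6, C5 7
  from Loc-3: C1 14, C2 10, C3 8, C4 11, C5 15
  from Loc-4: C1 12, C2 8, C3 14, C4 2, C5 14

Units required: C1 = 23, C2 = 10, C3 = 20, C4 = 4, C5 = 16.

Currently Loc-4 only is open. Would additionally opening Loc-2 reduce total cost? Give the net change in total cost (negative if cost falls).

Current service cost with {Loc-4}: 868.
Adding Loc-2: each retail store re-picks its cheapest; new service cost 596, saving 272.
Extra fixed cost: 49. Net change = 49 − 272 = -223.
(Totals: 904 → 681.)

Yes — net change −223 (cost falls by 223).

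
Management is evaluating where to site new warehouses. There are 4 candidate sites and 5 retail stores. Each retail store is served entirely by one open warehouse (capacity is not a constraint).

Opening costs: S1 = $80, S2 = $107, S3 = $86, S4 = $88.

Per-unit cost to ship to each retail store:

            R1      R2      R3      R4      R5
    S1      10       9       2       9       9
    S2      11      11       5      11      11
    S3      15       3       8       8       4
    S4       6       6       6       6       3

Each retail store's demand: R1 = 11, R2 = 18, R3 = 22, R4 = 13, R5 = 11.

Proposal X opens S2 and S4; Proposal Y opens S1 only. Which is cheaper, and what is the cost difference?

Proposal X: {S2, S4}: R1→S4 6·11=66, R2→S4 6·18=108, R3→S2 5·22=110, R4→S4 6·13=78, R5→S4 3·11=33. Service 395; fixed 195; total 590.
Proposal Y: {S1}: R1→S1 10·11=110, R2→S1 9·18=162, R3→S1 2·22=44, R4→S1 9·13=117, R5→S1 9·11=99. Service 532; fixed 80; total 612.
Difference: |590 − 612| = 22.

Proposal X is cheaper by 22.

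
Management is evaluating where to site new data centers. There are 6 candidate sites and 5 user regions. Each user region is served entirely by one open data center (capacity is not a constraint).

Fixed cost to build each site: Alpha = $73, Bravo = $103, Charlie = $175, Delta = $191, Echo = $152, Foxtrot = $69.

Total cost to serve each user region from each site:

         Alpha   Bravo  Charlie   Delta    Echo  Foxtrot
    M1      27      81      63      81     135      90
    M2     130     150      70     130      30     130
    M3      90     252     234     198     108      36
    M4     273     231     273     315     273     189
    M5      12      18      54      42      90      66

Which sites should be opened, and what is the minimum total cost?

For any fixed open set, each user region goes to its cheapest open site; total = fixed + service.
{Alpha, Foxtrot}: M1→Alpha 27, M2→Alpha 130, M3→Foxtrot 36, M4→Foxtrot 189, M5→Alpha 12. Service 394; fixed 142; total 536.
{Foxtrot}: service 511 + fixed 69 = 580
{Alpha, Echo, Foxtrot}: service 294 + fixed 294 = 588
{Alpha, Bravo, Charlie, Delta, Echo, Foxtrot}: service 294 + fixed 763 = 1057
No other subset beats 536.

Open Alpha and Foxtrot; minimum total cost 536.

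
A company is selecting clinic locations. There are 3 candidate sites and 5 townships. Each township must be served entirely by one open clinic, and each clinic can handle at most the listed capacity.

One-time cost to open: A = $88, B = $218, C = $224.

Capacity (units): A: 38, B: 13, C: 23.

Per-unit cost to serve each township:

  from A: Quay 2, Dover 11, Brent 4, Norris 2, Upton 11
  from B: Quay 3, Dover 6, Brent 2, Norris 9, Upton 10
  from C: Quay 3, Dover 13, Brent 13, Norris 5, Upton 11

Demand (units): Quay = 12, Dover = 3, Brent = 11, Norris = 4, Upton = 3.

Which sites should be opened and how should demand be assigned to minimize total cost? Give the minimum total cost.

Open {A}: Quay→A 2·12=24, Dover→A 11·3=33, Brent→A 4·11=44, Norris→A 2·4=8, Upton→A 11·3=33.
Loads: A carries 33/38. Service 142; fixed 88; total 230.
Next best feasible plan costs 426.

Minimum total cost: 230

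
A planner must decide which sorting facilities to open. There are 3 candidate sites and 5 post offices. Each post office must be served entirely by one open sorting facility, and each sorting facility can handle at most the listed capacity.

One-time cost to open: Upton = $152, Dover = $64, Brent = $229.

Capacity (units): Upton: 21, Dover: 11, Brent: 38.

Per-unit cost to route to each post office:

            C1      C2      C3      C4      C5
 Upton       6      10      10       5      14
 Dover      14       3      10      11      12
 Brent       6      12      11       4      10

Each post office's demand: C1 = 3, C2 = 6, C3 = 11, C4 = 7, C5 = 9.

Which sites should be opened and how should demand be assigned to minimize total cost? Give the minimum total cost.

Minimum total cost: 558

Open {Brent}: C1→Brent 6·3=18, C2→Brent 12·6=72, C3→Brent 11·11=121, C4→Brent 4·7=28, C5→Brent 10·9=90.
Loads: Brent carries 36/38. Service 329; fixed 229; total 558.
Next best feasible plan costs 568.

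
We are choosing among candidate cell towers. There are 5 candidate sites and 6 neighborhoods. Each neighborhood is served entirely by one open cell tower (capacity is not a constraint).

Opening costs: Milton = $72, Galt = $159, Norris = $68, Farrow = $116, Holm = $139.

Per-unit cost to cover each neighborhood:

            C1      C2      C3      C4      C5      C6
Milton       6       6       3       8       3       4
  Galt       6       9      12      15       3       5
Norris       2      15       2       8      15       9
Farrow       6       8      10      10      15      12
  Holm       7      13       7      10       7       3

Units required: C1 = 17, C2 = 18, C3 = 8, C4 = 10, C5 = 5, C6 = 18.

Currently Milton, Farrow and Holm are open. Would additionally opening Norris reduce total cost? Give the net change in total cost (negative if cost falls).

Current service cost with {Milton, Farrow, Holm}: 383.
Adding Norris: each neighborhood re-picks its cheapest; new service cost 307, saving 76.
Extra fixed cost: 68. Net change = 68 − 76 = -8.
(Totals: 710 → 702.)

Yes — net change −8 (cost falls by 8).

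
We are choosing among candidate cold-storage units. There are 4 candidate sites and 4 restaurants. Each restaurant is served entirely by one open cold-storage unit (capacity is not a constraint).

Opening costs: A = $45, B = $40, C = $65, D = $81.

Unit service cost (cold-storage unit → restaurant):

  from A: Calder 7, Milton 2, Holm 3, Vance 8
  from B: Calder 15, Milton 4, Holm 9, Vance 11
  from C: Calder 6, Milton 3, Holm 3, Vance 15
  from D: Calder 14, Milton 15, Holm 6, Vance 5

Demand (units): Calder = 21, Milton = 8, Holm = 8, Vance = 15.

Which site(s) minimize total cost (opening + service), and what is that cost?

Open A only; minimum total cost 352.

For any fixed open set, each restaurant goes to its cheapest open site; total = fixed + service.
{A}: Calder→A 7·21=147, Milton→A 2·8=16, Holm→A 3·8=24, Vance→A 8·15=120. Service 307; fixed 45; total 352.
{A, D}: service 262 + fixed 126 = 388
{A, B}: Calder→A 7·21=147, Milton→A 2·8=16, Holm→A 3·8=24, Vance→A 8·15=120. Service 307; fixed 85; total 392.
{A, B, C, D}: Calder→C 6·21=126, Milton→A 2·8=16, Holm→A 3·8=24, Vance→D 5·15=75. Service 241; fixed 231; total 472.
(All 15 nonempty subsets were checked; A only is lowest.)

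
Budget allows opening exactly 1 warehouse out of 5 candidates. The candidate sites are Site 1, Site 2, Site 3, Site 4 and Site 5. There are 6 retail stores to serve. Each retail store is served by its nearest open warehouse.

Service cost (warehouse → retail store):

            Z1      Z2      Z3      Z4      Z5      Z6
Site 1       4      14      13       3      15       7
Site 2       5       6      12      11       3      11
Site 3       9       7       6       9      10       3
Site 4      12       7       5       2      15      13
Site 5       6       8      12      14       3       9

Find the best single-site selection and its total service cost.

With exactly 1 open, each retail store uses its cheapest among the chosen.
{Site 3}: Z1→Site 3 9, Z2→Site 3 7, Z3→Site 3 6, Z4→Site 3 9, Z5→Site 3 10, Z6→Site 3 3. Service cost 44.
{Site 2}: service cost 48
{Site 5}: service cost 52
Among all 5 size-1 choices, {Site 3} is lowest.

Choose Site 3 only; total service cost 44.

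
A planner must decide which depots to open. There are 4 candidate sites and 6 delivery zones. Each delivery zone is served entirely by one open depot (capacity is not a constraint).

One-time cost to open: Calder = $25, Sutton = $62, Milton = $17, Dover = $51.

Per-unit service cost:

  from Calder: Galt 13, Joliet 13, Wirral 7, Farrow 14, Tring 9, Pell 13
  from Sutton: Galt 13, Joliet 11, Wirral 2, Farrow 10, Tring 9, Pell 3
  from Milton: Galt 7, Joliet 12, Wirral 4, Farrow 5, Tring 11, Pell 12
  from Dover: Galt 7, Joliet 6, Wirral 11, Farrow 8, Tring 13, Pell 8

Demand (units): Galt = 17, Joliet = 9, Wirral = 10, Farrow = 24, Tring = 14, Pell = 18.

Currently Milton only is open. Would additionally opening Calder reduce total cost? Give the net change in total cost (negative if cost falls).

Current service cost with {Milton}: 757.
Adding Calder: each delivery zone re-picks its cheapest; new service cost 729, saving 28.
Extra fixed cost: 25. Net change = 25 − 28 = -3.
(Totals: 774 → 771.)

Yes — net change −3 (cost falls by 3).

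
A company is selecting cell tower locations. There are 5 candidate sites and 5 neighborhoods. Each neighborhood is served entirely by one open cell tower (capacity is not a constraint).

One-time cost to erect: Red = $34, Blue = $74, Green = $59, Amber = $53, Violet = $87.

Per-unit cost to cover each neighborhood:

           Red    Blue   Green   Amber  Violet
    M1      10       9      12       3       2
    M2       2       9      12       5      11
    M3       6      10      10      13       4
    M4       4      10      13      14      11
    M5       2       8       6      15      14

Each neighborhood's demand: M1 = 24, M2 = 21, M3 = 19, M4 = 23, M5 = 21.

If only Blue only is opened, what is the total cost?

Total cost: 1067

Each neighborhood is assigned to its cheapest site among the open ones.
{Blue}: M1→Blue 9·24=216, M2→Blue 9·21=189, M3→Blue 10·19=190, M4→Blue 10·23=230, M5→Blue 8·21=168. Service 993; fixed 74; total 1067.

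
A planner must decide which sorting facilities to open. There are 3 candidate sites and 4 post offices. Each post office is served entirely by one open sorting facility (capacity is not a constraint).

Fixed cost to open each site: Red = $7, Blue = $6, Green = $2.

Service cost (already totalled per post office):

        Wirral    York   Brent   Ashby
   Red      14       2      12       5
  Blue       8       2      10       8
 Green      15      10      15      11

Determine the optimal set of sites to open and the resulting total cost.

For any fixed open set, each post office goes to its cheapest open site; total = fixed + service.
{Blue}: Wirral→Blue 8, York→Blue 2, Brent→Blue 10, Ashby→Blue 8. Service 28; fixed 6; total 34.
{Blue, Green}: Wirral→Blue 8, York→Blue 2, Brent→Blue 10, Ashby→Blue 8. Service 28; fixed 8; total 36.
{Red, Blue}: service 25 + fixed 13 = 38
{Red, Blue, Green}: Wirral→Blue 8, York→Red 2, Brent→Blue 10, Ashby→Red 5. Service 25; fixed 15; total 40.
No other subset beats 34.

Open Blue only; minimum total cost 34.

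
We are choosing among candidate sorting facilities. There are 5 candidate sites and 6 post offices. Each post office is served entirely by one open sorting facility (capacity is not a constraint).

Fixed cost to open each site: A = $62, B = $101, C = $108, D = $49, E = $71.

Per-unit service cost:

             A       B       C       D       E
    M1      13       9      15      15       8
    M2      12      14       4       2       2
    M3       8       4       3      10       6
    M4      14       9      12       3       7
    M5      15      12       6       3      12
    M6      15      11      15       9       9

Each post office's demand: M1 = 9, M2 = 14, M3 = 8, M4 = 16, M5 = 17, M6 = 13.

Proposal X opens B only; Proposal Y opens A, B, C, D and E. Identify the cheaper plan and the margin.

Proposal X: {B}: M1→B 9·9=81, M2→B 14·14=196, M3→B 4·8=32, M4→B 9·16=144, M5→B 12·17=204, M6→B 11·13=143. Service 800; fixed 101; total 901.
Proposal Y: {A, B, C, D, E}: M1→E 8·9=72, M2→D 2·14=28, M3→C 3·8=24, M4→D 3·16=48, M5→D 3·17=51, M6→D 9·13=117. Service 340; fixed 391; total 731.
Difference: |901 − 731| = 170.

Proposal Y is cheaper by 170.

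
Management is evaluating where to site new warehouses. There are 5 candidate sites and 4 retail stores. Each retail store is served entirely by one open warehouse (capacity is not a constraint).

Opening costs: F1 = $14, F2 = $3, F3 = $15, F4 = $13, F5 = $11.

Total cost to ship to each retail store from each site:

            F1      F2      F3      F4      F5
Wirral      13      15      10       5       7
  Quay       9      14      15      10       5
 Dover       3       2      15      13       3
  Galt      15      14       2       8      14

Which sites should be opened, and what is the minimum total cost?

Open F5 only; minimum total cost 40.

For any fixed open set, each retail store goes to its cheapest open site; total = fixed + service.
{F5}: Wirral→F5 7, Quay→F5 5, Dover→F5 3, Galt→F5 14. Service 29; fixed 11; total 40.
{F2, F4}: service 25 + fixed 16 = 41
{F2, F5}: service 28 + fixed 14 = 42
{F1, F2, F3, F4, F5}: Wirral→F4 5, Quay→F5 5, Dover→F2 2, Galt→F3 2. Service 14; fixed 56; total 70.
No other subset beats 40.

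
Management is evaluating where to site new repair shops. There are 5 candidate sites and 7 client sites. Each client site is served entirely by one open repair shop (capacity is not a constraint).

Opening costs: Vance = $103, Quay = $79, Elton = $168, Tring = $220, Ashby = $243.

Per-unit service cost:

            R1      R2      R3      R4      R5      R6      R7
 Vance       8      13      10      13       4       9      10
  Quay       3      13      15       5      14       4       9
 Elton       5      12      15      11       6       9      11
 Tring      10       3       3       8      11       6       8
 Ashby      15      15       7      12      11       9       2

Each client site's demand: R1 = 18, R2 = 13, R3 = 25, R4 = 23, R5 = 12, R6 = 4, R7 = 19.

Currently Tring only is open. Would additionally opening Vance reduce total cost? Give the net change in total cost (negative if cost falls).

Yes — net change −17 (cost falls by 17).

Current service cost with {Tring}: 786.
Adding Vance: each client site re-picks its cheapest; new service cost 666, saving 120.
Extra fixed cost: 103. Net change = 103 − 120 = -17.
(Totals: 1006 → 989.)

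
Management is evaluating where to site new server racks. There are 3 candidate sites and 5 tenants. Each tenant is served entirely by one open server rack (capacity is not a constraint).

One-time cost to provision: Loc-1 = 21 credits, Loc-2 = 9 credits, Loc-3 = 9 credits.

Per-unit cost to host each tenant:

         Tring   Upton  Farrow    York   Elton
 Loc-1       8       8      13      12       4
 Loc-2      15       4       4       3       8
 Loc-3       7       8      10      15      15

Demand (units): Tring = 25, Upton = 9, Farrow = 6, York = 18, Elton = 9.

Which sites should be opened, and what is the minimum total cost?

Open Loc-1, Loc-2 and Loc-3; minimum total cost 364.

For any fixed open set, each tenant goes to its cheapest open site; total = fixed + service.
{Loc-1, Loc-2, Loc-3}: Tring→Loc-3 7·25=175, Upton→Loc-2 4·9=36, Farrow→Loc-2 4·6=24, York→Loc-2 3·18=54, Elton→Loc-1 4·9=36. Service 325; fixed 39; total 364.
{Loc-2, Loc-3}: service 361 + fixed 18 = 379
{Loc-1, Loc-2}: Tring→Loc-1 8·25=200, Upton→Loc-2 4·9=36, Farrow→Loc-2 4·6=24, York→Loc-2 3·18=54, Elton→Loc-1 4·9=36. Service 350; fixed 30; total 380.
{Loc-2}: service 561 + fixed 9 = 570
(All 7 nonempty subsets were checked; Loc-1, Loc-2 and Loc-3 is lowest.)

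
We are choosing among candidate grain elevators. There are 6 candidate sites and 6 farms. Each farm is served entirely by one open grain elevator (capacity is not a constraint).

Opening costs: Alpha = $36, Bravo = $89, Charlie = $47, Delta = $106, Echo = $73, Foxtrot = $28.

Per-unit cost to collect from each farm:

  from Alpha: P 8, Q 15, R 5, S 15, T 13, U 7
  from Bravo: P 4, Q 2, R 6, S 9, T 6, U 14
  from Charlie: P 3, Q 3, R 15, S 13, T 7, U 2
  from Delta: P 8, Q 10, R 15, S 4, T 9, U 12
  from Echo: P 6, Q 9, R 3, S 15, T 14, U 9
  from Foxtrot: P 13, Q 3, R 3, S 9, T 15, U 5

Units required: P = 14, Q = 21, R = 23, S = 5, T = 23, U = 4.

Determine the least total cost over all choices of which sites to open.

Minimum total cost: 463

For any fixed open set, each farm goes to its cheapest open site; total = fixed + service.
{Charlie, Foxtrot}: P→Charlie 3·14=42, Q→Charlie 3·21=63, R→Foxtrot 3·23=69, S→Foxtrot 9·5=45, T→Charlie 7·23=161, U→Charlie 2·4=8. Service 388; fixed 75; total 463.
{Bravo, Foxtrot}: service 370 + fixed 117 = 487
{Alpha, Charlie, Foxtrot}: P→Charlie 3·14=42, Q→Charlie 3·21=63, R→Foxtrot 3·23=69, S→Foxtrot 9·5=45, T→Charlie 7·23=161, U→Charlie 2·4=8. Service 388; fixed 111; total 499.
{Alpha, Bravo, Charlie, Delta, Echo, Foxtrot}: service 319 + fixed 379 = 698
No other subset beats 463.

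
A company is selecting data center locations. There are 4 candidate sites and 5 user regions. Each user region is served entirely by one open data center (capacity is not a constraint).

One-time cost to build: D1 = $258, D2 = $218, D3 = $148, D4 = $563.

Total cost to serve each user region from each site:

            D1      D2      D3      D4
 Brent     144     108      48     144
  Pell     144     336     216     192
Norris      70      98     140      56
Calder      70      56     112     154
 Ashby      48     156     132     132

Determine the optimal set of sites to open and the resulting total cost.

For any fixed open set, each user region goes to its cheapest open site; total = fixed + service.
{D1}: Brent→D1 144, Pell→D1 144, Norris→D1 70, Calder→D1 70, Ashby→D1 48. Service 476; fixed 258; total 734.
{D1, D3}: Brent→D3 48, Pell→D1 144, Norris→D1 70, Calder→D1 70, Ashby→D1 48. Service 380; fixed 406; total 786.
{D3}: service 648 + fixed 148 = 796
{D1, D2, D3, D4}: service 352 + fixed 1187 = 1539
(All 15 nonempty subsets were checked; D1 only is lowest.)

Open D1 only; minimum total cost 734.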